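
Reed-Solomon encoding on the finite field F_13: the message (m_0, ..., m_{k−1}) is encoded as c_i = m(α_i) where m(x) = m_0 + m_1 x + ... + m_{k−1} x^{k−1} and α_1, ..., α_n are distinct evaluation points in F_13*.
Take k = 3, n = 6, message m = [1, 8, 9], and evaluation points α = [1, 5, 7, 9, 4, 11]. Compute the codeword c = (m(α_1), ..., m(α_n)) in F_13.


c = [5, 6, 4, 9, 8, 8]

Message polynomial: m(x) = 1 + 8·x + 9·x^2 (mod 13).
For each evaluation point α_i, compute m(α_i) mod 13:
  α_1 = 1: Horner steps 9 → 4 → 5, so m(1) = 5.
  α_2 = 5: Horner steps 9 → 1 → 6, so m(5) = 6.
  α_3 = 7: Horner steps 9 → 6 → 4, so m(7) = 4.
  α_4 = 9: Horner steps 9 → 11 → 9, so m(9) = 9.
  α_5 = 4: Horner steps 9 → 5 → 8, so m(4) = 8.
  α_6 = 11: Horner steps 9 → 3 → 8, so m(11) = 8.
Codeword c = [5, 6, 4, 9, 8, 8] ∈ F_13^6.


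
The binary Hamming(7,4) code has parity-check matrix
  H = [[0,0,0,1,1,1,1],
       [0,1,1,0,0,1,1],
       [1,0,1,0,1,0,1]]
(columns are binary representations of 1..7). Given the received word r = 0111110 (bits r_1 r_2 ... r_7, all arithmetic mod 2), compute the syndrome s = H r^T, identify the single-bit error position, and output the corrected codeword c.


s = (1, 1, 0)^T, error position = 6, corrected codeword c = 0111100

Compute s = H r^T mod 2 one row at a time:
  s_1 = 1 + 1 + 1 + 0 = 3 ≡ 1 (mod 2).
  s_2 = 1 + 1 + 1 + 0 = 3 ≡ 1 (mod 2).
  s_3 = 0 + 1 + 1 + 0 = 2 ≡ 0 (mod 2).
s = (1, 1, 0)^T — this equals column 6 of H (binary 110), so error is at position 6.
Correct: flip bit 6 of r = 0111110 to get c = 0111100.


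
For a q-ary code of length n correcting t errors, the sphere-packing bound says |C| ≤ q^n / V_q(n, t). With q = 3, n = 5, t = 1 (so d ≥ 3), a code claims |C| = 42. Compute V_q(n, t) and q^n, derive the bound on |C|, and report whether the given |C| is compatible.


V_q(n, t) = 11, q^n = 243, Hamming bound = 22, |C| = 42 > bound (violated).

Step 1: Compute V_q(n, t) = Σ_{j=0}^1 C(n, j) (q−1)^j.
  j = 0: C(5,0)·(2)^0 = 1·1 = 1.
  j = 1: C(5,1)·(2)^1 = 5·2 = 10.
  V_q(n, t) = 1 + 10 = 11.
Step 2: q^n = 3^5 = 243.
Step 3: Hamming bound ⌊q^n / V_q(n,t)⌋ = ⌊243/11⌋ = 22.
Step 4: Compare |C| = 42 to 22: violated.
The claimed |C| lies above the Hamming bound, so no 3-ary code of length 5 with d ≥ 3 can have 42 codewords.


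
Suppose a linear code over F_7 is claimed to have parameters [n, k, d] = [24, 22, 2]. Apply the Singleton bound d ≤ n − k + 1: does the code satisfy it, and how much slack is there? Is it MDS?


Singleton RHS = n − k + 1 = 3, slack = 1, bound satisfied, not MDS.

Singleton bound: d ≤ n − k + 1.
Here n = 24, k = 22, so n − k + 1 = 3.
Given d = 2, check d ≤ 3: YES.
Slack = (n − k + 1) − d = 1.
The code is NOT MDS (slack = 1 > 0).
Description: the claimed parameters are [24, 22, 2]_7; such a code would be non-MDS.


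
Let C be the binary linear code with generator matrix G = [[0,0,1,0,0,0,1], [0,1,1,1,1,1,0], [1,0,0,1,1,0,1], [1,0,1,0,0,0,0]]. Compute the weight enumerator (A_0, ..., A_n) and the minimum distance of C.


Weight distribution: A_0 = 1, A_2 = 4, A_3 = 3, A_4 = 3, A_5 = 4, A_7 = 1. Minimum distance d = 2.

Enumerate all 2^4 = 16 messages m ∈ F_2^4.
For each, compute codeword c = mG in F_2^7, then tally its weight.
  m = 0000 → c = 0000000, weight = 0.
  m = 1000 → c = 0010001, weight = 2.
  m = 0100 → c = 0111110, weight = 5.
  m = 1100 → c = 0101111, weight = 5.
  m = 0010 → c = 1001101, weight = 4.
  m = 1010 → c = 1011100, weight = 4.
  m = 0110 → c = 1110011, weight = 5.
  m = 1110 → c = 1100010, weight = 3.
  m = 0001 → c = 1010000, weight = 2.
  m = 1001 → c = 1000001, weight = 2.
  m = 0101 → c = 1101110, weight = 5.
  m = 1101 → c = 1111111, weight = 7.
  m = 0011 → c = 0011101, weight = 4.
  m = 1011 → c = 0001100, weight = 2.
  m = 0111 → c = 0100011, weight = 3.
  m = 1111 → c = 0110010, weight = 3.
Tally weights:
  weight 0: 1 codewords.
  weight 2: 4 codewords.
  weight 3: 3 codewords.
  weight 4: 3 codewords.
  weight 5: 4 codewords.
  weight 7: 1 codewords.
Minimum distance d = smallest w > 0 with A_w > 0 = 2.
Sanity: Σ A_w = 16 = 2^4 = 16 ✓.


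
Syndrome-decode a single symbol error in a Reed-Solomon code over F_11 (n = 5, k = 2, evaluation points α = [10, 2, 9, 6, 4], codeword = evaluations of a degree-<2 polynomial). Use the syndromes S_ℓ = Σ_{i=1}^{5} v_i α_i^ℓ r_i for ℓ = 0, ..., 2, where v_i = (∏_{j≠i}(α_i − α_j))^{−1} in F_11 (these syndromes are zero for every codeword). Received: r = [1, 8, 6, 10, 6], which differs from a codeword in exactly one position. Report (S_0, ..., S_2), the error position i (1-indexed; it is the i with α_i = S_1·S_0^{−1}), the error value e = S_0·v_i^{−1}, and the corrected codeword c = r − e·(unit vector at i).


S = (8, 10, 7), error at position 5, error magnitude e = 8, c = [1, 8, 6, 10, 9].

Step 1: column multipliers v_i = (∏_{j≠i}(α_i − α_j))^{−1} mod 11.
  i = 1 (α = 10): (10−2)(10−9)(10−6)(10−4) = 8·1·4·6 = 192 ≡ 5, so v_1 = 5^{−1} = 9 (mod 11).
  i = 2 (α = 2): (2−10)(2−9)(2−6)(2−4) = (−8)·(−7)·(−4)·(−2) = 448 ≡ 8, so v_2 = 8^{−1} = 7 (mod 11).
  i = 3 (α = 9): (9−10)(9−2)(9−6)(9−4) = (−1)·7·3·5 = −105 ≡ 5, so v_3 = 5^{−1} = 9 (mod 11).
  i = 4 (α = 6): (6−10)(6−2)(6−9)(6−4) = (−4)·4·(−3)·2 = 96 ≡ 8, so v_4 = 8^{−1} = 7 (mod 11).
  i = 5 (α = 4): (4−10)(4−2)(4−9)(4−6) = (−6)·2·(−5)·(−2) = −120 ≡ 1, so v_5 = 1^{−1} = 1 (mod 11).
  v = [9, 7, 9, 7, 1].
Step 2: syndromes of r = [1, 8, 6, 10, 6] (all sums mod 11).
  S_0 = Σ v_i r_i = 9·1 + 7·8 + 9·6 + 7·10 + 1·6 = 195 ≡ 8.
  S_1 = Σ v_i α_i r_i = 9·10·1 + 7·2·8 + 9·9·6 + 7·6·10 + 1·4·6 = 1132 ≡ 10.
  α_i^2 mod 11 = [1, 4, 4, 3, 5].
  S_2 = Σ v_i α_i^2 r_i = 9·1·1 + 7·4·8 + 9·4·6 + 7·3·10 + 1·5·6 = 689 ≡ 7.
  S = (8, 10, 7) ≠ 0, so r is not a codeword (an error is present).
Step 3: locate the error. For a single error e at position i, S_ℓ = v_i·e·α_i^ℓ, so α_err = S_1/S_0.
  S_0^{−1} = 8^{−1} = 7 (mod 11), so α_err = 10·7 = 70 ≡ 4 = α_5. Error position i = 5.
  Consistency check: S_2/S_1 = 7·10 = 70 ≡ 4 = α_err ✓ (single-error assumption holds).
Step 4: error magnitude e = S_0/v_5 = S_0·∏_{j≠5}(α_5 − α_j) = 8·1 = 8 ≡ 8 (mod 11).
Step 5: correct position 5: c_5 = r_5 − e = 6 − 8 ≡ 9 (mod 11). Hence c = [1, 8, 6, 10, 9].
  Check: interpolating c through the α_i gives m(x) = 7 + 6·x (degree < 2) with m(α_i) = c_i for every i, so c is indeed a codeword.


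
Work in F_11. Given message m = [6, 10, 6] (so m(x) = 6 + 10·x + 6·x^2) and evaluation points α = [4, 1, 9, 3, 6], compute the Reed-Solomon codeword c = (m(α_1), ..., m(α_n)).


c = [10, 0, 10, 2, 7]

Message polynomial: m(x) = 6 + 10·x + 6·x^2 (mod 11).
For each evaluation point α_i, compute m(α_i) mod 11:
  α_1 = 4: Horner steps 6 → 1 → 10, so m(4) = 10.
  α_2 = 1: Horner steps 6 → 5 → 0, so m(1) = 0.
  α_3 = 9: Horner steps 6 → 9 → 10, so m(9) = 10.
  α_4 = 3: Horner steps 6 → 6 → 2, so m(3) = 2.
  α_5 = 6: Horner steps 6 → 2 → 7, so m(6) = 7.
Codeword c = [10, 0, 10, 2, 7] ∈ F_11^5.


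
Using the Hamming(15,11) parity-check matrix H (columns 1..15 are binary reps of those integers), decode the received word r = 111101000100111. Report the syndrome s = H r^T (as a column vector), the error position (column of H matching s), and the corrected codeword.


s = (0, 1, 0, 0)^T, error position = 4, corrected codeword c = 111001000100111

Compute s = H r^T mod 2 one row at a time:
  s_1 = 0 + 0 + 1 + 0 + 0 + 1 + 1 + 1 = 4 ≡ 0 (mod 2).
  s_2 = 1 + 0 + 1 + 0 + 0 + 1 + 1 + 1 = 5 ≡ 1 (mod 2).
  s_3 = 1 + 1 + 1 + 0 + 1 + 0 + 1 + 1 = 6 ≡ 0 (mod 2).
  s_4 = 1 + 1 + 0 + 0 + 0 + 0 + 1 + 1 = 4 ≡ 0 (mod 2).
s = (0, 1, 0, 0)^T — this equals column 4 of H (binary 0100), so error is at position 4.
Correct: flip bit 4 of r = 111101000100111 to get c = 111001000100111.


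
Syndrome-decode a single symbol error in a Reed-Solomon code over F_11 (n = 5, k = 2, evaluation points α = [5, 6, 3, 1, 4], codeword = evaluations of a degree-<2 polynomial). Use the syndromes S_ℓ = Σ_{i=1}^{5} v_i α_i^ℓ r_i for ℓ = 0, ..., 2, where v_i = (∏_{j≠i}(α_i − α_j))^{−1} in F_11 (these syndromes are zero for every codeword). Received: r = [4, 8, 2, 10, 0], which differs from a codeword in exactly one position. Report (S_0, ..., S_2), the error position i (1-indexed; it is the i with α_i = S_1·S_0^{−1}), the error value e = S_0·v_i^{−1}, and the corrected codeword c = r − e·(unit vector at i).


S = (5, 4, 1), error at position 3, error magnitude e = 6, c = [4, 8, 7, 10, 0].

Step 1: column multipliers v_i = (∏_{j≠i}(α_i − α_j))^{−1} mod 11.
  i = 1 (α = 5): (5−6)(5−3)(5−1)(5−4) = (−1)·2·4·1 = −8 ≡ 3, so v_1 = 3^{−1} = 4 (mod 11).
  i = 2 (α = 6): (6−5)(6−3)(6−1)(6−4) = 1·3·5·2 = 30 ≡ 8, so v_2 = 8^{−1} = 7 (mod 11).
  i = 3 (α = 3): (3−5)(3−6)(3−1)(3−4) = (−2)·(−3)·2·(−1) = −12 ≡ 10, so v_3 = 10^{−1} = 10 (mod 11).
  i = 4 (α = 1): (1−5)(1−6)(1−3)(1−4) = (−4)·(−5)·(−2)·(−3) = 120 ≡ 10, so v_4 = 10^{−1} = 10 (mod 11).
  i = 5 (α = 4): (4−5)(4−6)(4−3)(4−1) = (−1)·(−2)·1·3 = 6 ≡ 6, so v_5 = 6^{−1} = 2 (mod 11).
  v = [4, 7, 10, 10, 2].
Step 2: syndromes of r = [4, 8, 2, 10, 0] (all sums mod 11).
  S_0 = Σ v_i r_i = 4·4 + 7·8 + 10·2 + 10·10 + 2·0 = 192 ≡ 5.
  S_1 = Σ v_i α_i r_i = 4·5·4 + 7·6·8 + 10·3·2 + 10·1·10 + 2·4·0 = 576 ≡ 4.
  α_i^2 mod 11 = [3, 3, 9, 1, 5].
  S_2 = Σ v_i α_i^2 r_i = 4·3·4 + 7·3·8 + 10·9·2 + 10·1·10 + 2·5·0 = 496 ≡ 1.
  S = (5, 4, 1) ≠ 0, so r is not a codeword (an error is present).
Step 3: locate the error. For a single error e at position i, S_ℓ = v_i·e·α_i^ℓ, so α_err = S_1/S_0.
  S_0^{−1} = 5^{−1} = 9 (mod 11), so α_err = 4·9 = 36 ≡ 3 = α_3. Error position i = 3.
  Consistency check: S_2/S_1 = 1·3 = 3 ≡ 3 = α_err ✓ (single-error assumption holds).
Step 4: error magnitude e = S_0/v_3 = S_0·∏_{j≠3}(α_3 − α_j) = 5·10 = 50 ≡ 6 (mod 11).
Step 5: correct position 3: c_3 = r_3 − e = 2 − 6 ≡ 7 (mod 11). Hence c = [4, 8, 7, 10, 0].
  Check: interpolating c through the α_i gives m(x) = 6 + 4·x (degree < 2) with m(α_i) = c_i for every i, so c is indeed a codeword.


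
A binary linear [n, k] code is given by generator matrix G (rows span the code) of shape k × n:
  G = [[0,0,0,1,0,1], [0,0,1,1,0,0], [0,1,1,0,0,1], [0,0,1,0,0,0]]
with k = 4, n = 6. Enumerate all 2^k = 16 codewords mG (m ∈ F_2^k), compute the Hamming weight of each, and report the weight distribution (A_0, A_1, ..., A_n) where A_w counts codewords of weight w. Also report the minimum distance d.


Weight distribution: A_0 = 1, A_1 = 4, A_2 = 6, A_3 = 4, A_4 = 1. Minimum distance d = 1.

Enumerate all 2^4 = 16 messages m ∈ F_2^4.
For each, compute codeword c = mG in F_2^6, then tally its weight.
  m = 0000 → c = 000000, weight = 0.
  m = 1000 → c = 000101, weight = 2.
  m = 0100 → c = 001100, weight = 2.
  m = 1100 → c = 001001, weight = 2.
  m = 0010 → c = 011001, weight = 3.
  m = 1010 → c = 011100, weight = 3.
  m = 0110 → c = 010101, weight = 3.
  m = 1110 → c = 010000, weight = 1.
  m = 0001 → c = 001000, weight = 1.
  m = 1001 → c = 001101, weight = 3.
  m = 0101 → c = 000100, weight = 1.
  m = 1101 → c = 000001, weight = 1.
  m = 0011 → c = 010001, weight = 2.
  m = 1011 → c = 010100, weight = 2.
  m = 0111 → c = 011101, weight = 4.
  m = 1111 → c = 011000, weight = 2.
Tally weights:
  weight 0: 1 codewords.
  weight 1: 4 codewords.
  weight 2: 6 codewords.
  weight 3: 4 codewords.
  weight 4: 1 codewords.
Minimum distance d = smallest w > 0 with A_w > 0 = 1.
Sanity: Σ A_w = 16 = 2^4 = 16 ✓.


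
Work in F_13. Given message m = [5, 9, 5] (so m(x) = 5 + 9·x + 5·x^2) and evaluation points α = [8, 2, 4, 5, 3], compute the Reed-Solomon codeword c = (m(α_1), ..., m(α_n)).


c = [7, 4, 4, 6, 12]

Message polynomial: m(x) = 5 + 9·x + 5·x^2 (mod 13).
For each evaluation point α_i, compute m(α_i) mod 13:
  α_1 = 8: Horner steps 5 → 10 → 7, so m(8) = 7.
  α_2 = 2: Horner steps 5 → 6 → 4, so m(2) = 4.
  α_3 = 4: Horner steps 5 → 3 → 4, so m(4) = 4.
  α_4 = 5: Horner steps 5 → 8 → 6, so m(5) = 6.
  α_5 = 3: Horner steps 5 → 11 → 12, so m(3) = 12.
Codeword c = [7, 4, 4, 6, 12] ∈ F_13^5.


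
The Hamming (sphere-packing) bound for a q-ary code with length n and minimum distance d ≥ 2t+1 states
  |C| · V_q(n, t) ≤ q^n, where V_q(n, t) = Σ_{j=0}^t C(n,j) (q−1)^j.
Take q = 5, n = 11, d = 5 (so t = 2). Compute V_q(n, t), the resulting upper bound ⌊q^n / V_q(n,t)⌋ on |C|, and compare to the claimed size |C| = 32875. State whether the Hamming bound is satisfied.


V_q(n, t) = 925, q^n = 48828125, Hamming bound = 52787, |C| = 32875 ≤ bound (satisfied).

Step 1: Compute V_q(n, t) = Σ_{j=0}^2 C(n, j) (q−1)^j.
  j = 0: C(11,0)·(4)^0 = 1·1 = 1.
  j = 1: C(11,1)·(4)^1 = 11·4 = 44.
  j = 2: C(11,2)·(4)^2 = 55·16 = 880.
  V_q(n, t) = 1 + 44 + 880 = 925.
Step 2: q^n = 5^11 = 48828125.
Step 3: Hamming bound ⌊q^n / V_q(n,t)⌋ = ⌊48828125/925⌋ = 52787.
Step 4: Compare |C| = 32875 to 52787: satisfied.
The claimed |C| lies below the Hamming bound.


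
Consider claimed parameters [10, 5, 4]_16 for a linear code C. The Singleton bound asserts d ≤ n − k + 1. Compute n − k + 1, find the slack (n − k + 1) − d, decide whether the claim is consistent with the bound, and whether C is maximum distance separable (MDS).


Singleton RHS = n − k + 1 = 6, slack = 2, bound satisfied, not MDS.

Singleton bound: d ≤ n − k + 1.
Here n = 10, k = 5, so n − k + 1 = 6.
Given d = 4, check d ≤ 6: YES.
Slack = (n − k + 1) − d = 2.
The code is NOT MDS (slack = 2 > 0).
Description: the claimed parameters are [10, 5, 4]_16; such a code would be non-MDS.


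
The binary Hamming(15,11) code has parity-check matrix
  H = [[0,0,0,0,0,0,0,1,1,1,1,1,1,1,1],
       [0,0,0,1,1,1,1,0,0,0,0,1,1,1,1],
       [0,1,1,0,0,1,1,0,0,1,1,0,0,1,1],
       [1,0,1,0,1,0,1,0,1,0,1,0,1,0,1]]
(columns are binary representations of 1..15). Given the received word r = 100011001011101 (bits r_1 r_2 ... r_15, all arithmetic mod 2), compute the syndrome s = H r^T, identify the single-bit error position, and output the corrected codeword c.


s = (1, 1, 1, 0)^T, error position = 14, corrected codeword c = 100011001011111

Compute s = H r^T mod 2 one row at a time:
  s_1 = 0 + 1 + 0 + 1 + 1 + 1 + 0 + 1 = 5 ≡ 1 (mod 2).
  s_2 = 0 + 1 + 1 + 0 + 1 + 1 + 0 + 1 = 5 ≡ 1 (mod 2).
  s_3 = 0 + 0 + 1 + 0 + 0 + 1 + 0 + 1 = 3 ≡ 1 (mod 2).
  s_4 = 1 + 0 + 1 + 0 + 1 + 1 + 1 + 1 = 6 ≡ 0 (mod 2).
s = (1, 1, 1, 0)^T — this equals column 14 of H (binary 1110), so error is at position 14.
Correct: flip bit 14 of r = 100011001011101 to get c = 100011001011111.


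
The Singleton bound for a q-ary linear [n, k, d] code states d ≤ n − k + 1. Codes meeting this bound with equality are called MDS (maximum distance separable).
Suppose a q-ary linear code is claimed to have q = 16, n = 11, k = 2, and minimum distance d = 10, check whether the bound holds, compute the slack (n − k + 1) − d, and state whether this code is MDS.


Singleton RHS = n − k + 1 = 10, slack = 0, bound satisfied, MDS.

Singleton bound: d ≤ n − k + 1.
Here n = 11, k = 2, so n − k + 1 = 10.
Given d = 10, check d ≤ 10: YES.
Slack = (n − k + 1) − d = 0.
The code is MDS (slack = 0).
Description: the claimed parameters are [11, 2, 10]_16; such a code would be MDS (meets Singleton bound).


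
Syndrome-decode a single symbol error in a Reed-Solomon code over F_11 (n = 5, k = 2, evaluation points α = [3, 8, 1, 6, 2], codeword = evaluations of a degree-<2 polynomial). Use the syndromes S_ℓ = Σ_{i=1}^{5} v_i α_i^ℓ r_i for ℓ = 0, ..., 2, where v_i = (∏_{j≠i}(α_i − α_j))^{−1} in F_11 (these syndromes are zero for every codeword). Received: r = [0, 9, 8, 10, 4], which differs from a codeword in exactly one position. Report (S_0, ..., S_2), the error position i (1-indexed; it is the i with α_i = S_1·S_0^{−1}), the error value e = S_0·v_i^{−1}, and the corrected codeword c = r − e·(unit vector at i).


S = (9, 6, 4), error at position 2, error magnitude e = 7, c = [0, 2, 8, 10, 4].

Step 1: column multipliers v_i = (∏_{j≠i}(α_i − α_j))^{−1} mod 11.
  i = 1 (α = 3): (3−8)(3−1)(3−6)(3−2) = (−5)·2·(−3)·1 = 30 ≡ 8, so v_1 = 8^{−1} = 7 (mod 11).
  i = 2 (α = 8): (8−3)(8−1)(8−6)(8−2) = 5·7·2·6 = 420 ≡ 2, so v_2 = 2^{−1} = 6 (mod 11).
  i = 3 (α = 1): (1−3)(1−8)(1−6)(1−2) = (−2)·(−7)·(−5)·(−1) = 70 ≡ 4, so v_3 = 4^{−1} = 3 (mod 11).
  i = 4 (α = 6): (6−3)(6−8)(6−1)(6−2) = 3·(−2)·5·4 = −120 ≡ 1, so v_4 = 1^{−1} = 1 (mod 11).
  i = 5 (α = 2): (2−3)(2−8)(2−1)(2−6) = (−1)·(−6)·1·(−4) = −24 ≡ 9, so v_5 = 9^{−1} = 5 (mod 11).
  v = [7, 6, 3, 1, 5].
Step 2: syndromes of r = [0, 9, 8, 10, 4] (all sums mod 11).
  S_0 = Σ v_i r_i = 7·0 + 6·9 + 3·8 + 1·10 + 5·4 = 108 ≡ 9.
  S_1 = Σ v_i α_i r_i = 7·3·0 + 6·8·9 + 3·1·8 + 1·6·10 + 5·2·4 = 556 ≡ 6.
  α_i^2 mod 11 = [9, 9, 1, 3, 4].
  S_2 = Σ v_i α_i^2 r_i = 7·9·0 + 6·9·9 + 3·1·8 + 1·3·10 + 5·4·4 = 620 ≡ 4.
  S = (9, 6, 4) ≠ 0, so r is not a codeword (an error is present).
Step 3: locate the error. For a single error e at position i, S_ℓ = v_i·e·α_i^ℓ, so α_err = S_1/S_0.
  S_0^{−1} = 9^{−1} = 5 (mod 11), so α_err = 6·5 = 30 ≡ 8 = α_2. Error position i = 2.
  Consistency check: S_2/S_1 = 4·2 = 8 ≡ 8 = α_err ✓ (single-error assumption holds).
Step 4: error magnitude e = S_0/v_2 = S_0·∏_{j≠2}(α_2 − α_j) = 9·2 = 18 ≡ 7 (mod 11).
Step 5: correct position 2: c_2 = r_2 − e = 9 − 7 ≡ 2 (mod 11). Hence c = [0, 2, 8, 10, 4].
  Check: interpolating c through the α_i gives m(x) = 1 + 7·x (degree < 2) with m(α_i) = c_i for every i, so c is indeed a codeword.


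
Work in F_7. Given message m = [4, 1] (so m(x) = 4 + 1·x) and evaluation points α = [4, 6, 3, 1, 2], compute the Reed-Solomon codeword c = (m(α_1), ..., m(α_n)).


c = [1, 3, 0, 5, 6]

Message polynomial: m(x) = 4 + 1·x (mod 7).
For each evaluation point α_i, compute m(α_i) mod 7:
  α_1 = 4: Horner steps 1 → 1, so m(4) = 1.
  α_2 = 6: Horner steps 1 → 3, so m(6) = 3.
  α_3 = 3: Horner steps 1 → 0, so m(3) = 0.
  α_4 = 1: Horner steps 1 → 5, so m(1) = 5.
  α_5 = 2: Horner steps 1 → 6, so m(2) = 6.
Codeword c = [1, 3, 0, 5, 6] ∈ F_7^5.


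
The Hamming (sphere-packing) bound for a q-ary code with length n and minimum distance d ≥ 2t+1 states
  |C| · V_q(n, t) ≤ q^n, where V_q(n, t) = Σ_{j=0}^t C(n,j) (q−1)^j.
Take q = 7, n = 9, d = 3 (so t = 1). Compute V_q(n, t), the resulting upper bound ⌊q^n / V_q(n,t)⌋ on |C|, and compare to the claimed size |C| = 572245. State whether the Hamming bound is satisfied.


V_q(n, t) = 55, q^n = 40353607, Hamming bound = 733701, |C| = 572245 ≤ bound (satisfied).

Step 1: Compute V_q(n, t) = Σ_{j=0}^1 C(n, j) (q−1)^j.
  j = 0: C(9,0)·(6)^0 = 1·1 = 1.
  j = 1: C(9,1)·(6)^1 = 9·6 = 54.
  V_q(n, t) = 1 + 54 = 55.
Step 2: q^n = 7^9 = 40353607.
Step 3: Hamming bound ⌊q^n / V_q(n,t)⌋ = ⌊40353607/55⌋ = 733701.
Step 4: Compare |C| = 572245 to 733701: satisfied.
The claimed |C| lies below the Hamming bound.


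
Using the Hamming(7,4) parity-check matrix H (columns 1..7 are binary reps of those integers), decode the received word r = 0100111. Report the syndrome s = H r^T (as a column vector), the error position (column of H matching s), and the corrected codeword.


s = (1, 1, 0)^T, error position = 6, corrected codeword c = 0100101

Compute s = H r^T mod 2 one row at a time:
  s_1 = 0 + 1 + 1 + 1 = 3 ≡ 1 (mod 2).
  s_2 = 1 + 0 + 1 + 1 = 3 ≡ 1 (mod 2).
  s_3 = 0 + 0 + 1 + 1 = 2 ≡ 0 (mod 2).
s = (1, 1, 0)^T — this equals column 6 of H (binary 110), so error is at position 6.
Correct: flip bit 6 of r = 0100111 to get c = 0100101.


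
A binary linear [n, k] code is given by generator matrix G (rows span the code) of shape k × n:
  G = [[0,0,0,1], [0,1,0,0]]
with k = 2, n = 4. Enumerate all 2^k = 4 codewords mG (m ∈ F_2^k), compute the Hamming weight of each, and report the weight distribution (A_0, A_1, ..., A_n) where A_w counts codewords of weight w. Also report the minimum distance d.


Weight distribution: A_0 = 1, A_1 = 2, A_2 = 1. Minimum distance d = 1.

Enumerate all 2^2 = 4 messages m ∈ F_2^2.
For each, compute codeword c = mG in F_2^4, then tally its weight.
  m = 00 → c = 0000, weight = 0.
  m = 10 → c = 0001, weight = 1.
  m = 01 → c = 0100, weight = 1.
  m = 11 → c = 0101, weight = 2.
Tally weights:
  weight 0: 1 codewords.
  weight 1: 2 codewords.
  weight 2: 1 codewords.
Minimum distance d = smallest w > 0 with A_w > 0 = 1.
Sanity: Σ A_w = 4 = 2^2 = 4 ✓.


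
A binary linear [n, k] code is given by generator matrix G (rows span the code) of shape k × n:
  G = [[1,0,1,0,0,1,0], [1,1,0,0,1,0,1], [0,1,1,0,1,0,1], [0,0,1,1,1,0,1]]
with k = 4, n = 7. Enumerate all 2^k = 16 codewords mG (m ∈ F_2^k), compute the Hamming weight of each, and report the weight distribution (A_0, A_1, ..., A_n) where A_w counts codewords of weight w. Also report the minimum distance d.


Weight distribution: A_0 = 1, A_1 = 1, A_2 = 2, A_3 = 2, A_4 = 5, A_5 = 5. Minimum distance d = 1.

Enumerate all 2^4 = 16 messages m ∈ F_2^4.
For each, compute codeword c = mG in F_2^7, then tally its weight.
  m = 0000 → c = 0000000, weight = 0.
  m = 1000 → c = 1010010, weight = 3.
  m = 0100 → c = 1100101, weight = 4.
  m = 1100 → c = 0110111, weight = 5.
  m = 0010 → c = 0110101, weight = 4.
  m = 1010 → c = 1100111, weight = 5.
  m = 0110 → c = 1010000, weight = 2.
  m = 1110 → c = 0000010, weight = 1.
  m = 0001 → c = 0011101, weight = 4.
  m = 1001 → c = 1001111, weight = 5.
  m = 0101 → c = 1111000, weight = 4.
  m = 1101 → c = 0101010, weight = 3.
  m = 0011 → c = 0101000, weight = 2.
  m = 1011 → c = 1111010, weight = 5.
  m = 0111 → c = 1001101, weight = 4.
  m = 1111 → c = 0011111, weight = 5.
Tally weights:
  weight 0: 1 codewords.
  weight 1: 1 codewords.
  weight 2: 2 codewords.
  weight 3: 2 codewords.
  weight 4: 5 codewords.
  weight 5: 5 codewords.
Minimum distance d = smallest w > 0 with A_w > 0 = 1.
Sanity: Σ A_w = 16 = 2^4 = 16 ✓.


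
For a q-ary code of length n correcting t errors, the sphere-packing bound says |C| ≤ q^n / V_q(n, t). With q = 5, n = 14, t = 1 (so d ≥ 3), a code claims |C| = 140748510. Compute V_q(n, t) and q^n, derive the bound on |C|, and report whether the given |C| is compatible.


V_q(n, t) = 57, q^n = 6103515625, Hamming bound = 107079221, |C| = 140748510 > bound (violated).

Step 1: Compute V_q(n, t) = Σ_{j=0}^1 C(n, j) (q−1)^j.
  j = 0: C(14,0)·(4)^0 = 1·1 = 1.
  j = 1: C(14,1)·(4)^1 = 14·4 = 56.
  V_q(n, t) = 1 + 56 = 57.
Step 2: q^n = 5^14 = 6103515625.
Step 3: Hamming bound ⌊q^n / V_q(n,t)⌋ = ⌊6103515625/57⌋ = 107079221.
Step 4: Compare |C| = 140748510 to 107079221: violated.
The claimed |C| lies above the Hamming bound, so no 5-ary code of length 14 with d ≥ 3 can have 140748510 codewords.


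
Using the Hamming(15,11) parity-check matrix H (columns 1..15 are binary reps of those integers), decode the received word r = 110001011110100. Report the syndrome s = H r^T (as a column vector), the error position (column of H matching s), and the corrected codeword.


s = (1, 0, 0, 0)^T, error position = 8, corrected codeword c = 110001001110100

Compute s = H r^T mod 2 one row at a time:
  s_1 = 1 + 1 + 1 + 1 + 0 + 1 + 0 + 0 = 5 ≡ 1 (mod 2).
  s_2 = 0 + 0 + 1 + 0 + 0 + 1 + 0 + 0 = 2 ≡ 0 (mod 2).
  s_3 = 1 + 0 + 1 + 0 + 1 + 1 + 0 + 0 = 4 ≡ 0 (mod 2).
  s_4 = 1 + 0 + 0 + 0 + 1 + 1 + 1 + 0 = 4 ≡ 0 (mod 2).
s = (1, 0, 0, 0)^T — this equals column 8 of H (binary 1000), so error is at position 8.
Correct: flip bit 8 of r = 110001011110100 to get c = 110001001110100.


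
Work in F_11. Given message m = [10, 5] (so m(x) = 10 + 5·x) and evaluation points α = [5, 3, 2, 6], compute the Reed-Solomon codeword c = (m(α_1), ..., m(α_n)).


c = [2, 3, 9, 7]

Message polynomial: m(x) = 10 + 5·x (mod 11).
For each evaluation point α_i, compute m(α_i) mod 11:
  α_1 = 5: Horner steps 5 → 2, so m(5) = 2.
  α_2 = 3: Horner steps 5 → 3, so m(3) = 3.
  α_3 = 2: Horner steps 5 → 9, so m(2) = 9.
  α_4 = 6: Horner steps 5 → 7, so m(6) = 7.
Codeword c = [2, 3, 9, 7] ∈ F_11^4.


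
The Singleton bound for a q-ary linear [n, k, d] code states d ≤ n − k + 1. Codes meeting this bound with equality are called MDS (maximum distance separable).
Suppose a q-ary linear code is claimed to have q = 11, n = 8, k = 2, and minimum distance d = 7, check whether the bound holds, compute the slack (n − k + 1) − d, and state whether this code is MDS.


Singleton RHS = n − k + 1 = 7, slack = 0, bound satisfied, MDS.

Singleton bound: d ≤ n − k + 1.
Here n = 8, k = 2, so n − k + 1 = 7.
Given d = 7, check d ≤ 7: YES.
Slack = (n − k + 1) − d = 0.
The code is MDS (slack = 0).
Description: the claimed parameters are [8, 2, 7]_11; such a code would be MDS (meets Singleton bound).


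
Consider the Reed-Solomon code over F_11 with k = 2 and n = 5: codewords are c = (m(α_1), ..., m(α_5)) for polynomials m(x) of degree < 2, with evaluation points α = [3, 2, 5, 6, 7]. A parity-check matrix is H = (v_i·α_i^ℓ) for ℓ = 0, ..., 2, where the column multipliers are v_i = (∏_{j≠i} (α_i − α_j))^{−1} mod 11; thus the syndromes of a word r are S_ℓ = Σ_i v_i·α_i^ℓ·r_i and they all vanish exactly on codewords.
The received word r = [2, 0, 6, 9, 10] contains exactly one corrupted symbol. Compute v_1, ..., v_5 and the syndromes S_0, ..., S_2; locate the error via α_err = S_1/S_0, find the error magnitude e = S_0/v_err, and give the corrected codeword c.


S = (10, 5, 8), error at position 4, error magnitude e = 1, c = [2, 0, 6, 8, 10].

Step 1: column multipliers v_i = (∏_{j≠i}(α_i − α_j))^{−1} mod 11.
  i = 1 (α = 3): (3−2)(3−5)(3−6)(3−7) = 1·(−2)·(−3)·(−4) = −24 ≡ 9, so v_1 = 9^{−1} = 5 (mod 11).
  i = 2 (α = 2): (2−3)(2−5)(2−6)(2−7) = (−1)·(−3)·(−4)·(−5) = 60 ≡ 5, so v_2 = 5^{−1} = 9 (mod 11).
  i = 3 (α = 5): (5−3)(5−2)(5−6)(5−7) = 2·3·(−1)·(−2) = 12 ≡ 1, so v_3 = 1^{−1} = 1 (mod 11).
  i = 4 (α = 6): (6−3)(6−2)(6−5)(6−7) = 3·4·1·(−1) = −12 ≡ 10, so v_4 = 10^{−1} = 10 (mod 11).
  i = 5 (α = 7): (7−3)(7−2)(7−5)(7−6) = 4·5·2·1 = 40 ≡ 7, so v_5 = 7^{−1} = 8 (mod 11).
  v = [5, 9, 1, 10, 8].
Step 2: syndromes of r = [2, 0, 6, 9, 10] (all sums mod 11).
  S_0 = Σ v_i r_i = 5·2 + 9·0 + 1·6 + 10·9 + 8·10 = 186 ≡ 10.
  S_1 = Σ v_i α_i r_i = 5·3·2 + 9·2·0 + 1·5·6 + 10·6·9 + 8·7·10 = 1160 ≡ 5.
  α_i^2 mod 11 = [9, 4, 3, 3, 5].
  S_2 = Σ v_i α_i^2 r_i = 5·9·2 + 9·4·0 + 1·3·6 + 10·3·9 + 8·5·10 = 778 ≡ 8.
  S = (10, 5, 8) ≠ 0, so r is not a codeword (an error is present).
Step 3: locate the error. For a single error e at position i, S_ℓ = v_i·e·α_i^ℓ, so α_err = S_1/S_0.
  S_0^{−1} = 10^{−1} = 10 (mod 11), so α_err = 5·10 = 50 ≡ 6 = α_4. Error position i = 4.
  Consistency check: S_2/S_1 = 8·9 = 72 ≡ 6 = α_err ✓ (single-error assumption holds).
Step 4: error magnitude e = S_0/v_4 = S_0·∏_{j≠4}(α_4 − α_j) = 10·10 = 100 ≡ 1 (mod 11).
Step 5: correct position 4: c_4 = r_4 − e = 9 − 1 ≡ 8 (mod 11). Hence c = [2, 0, 6, 8, 10].
  Check: interpolating c through the α_i gives m(x) = 7 + 2·x (degree < 2) with m(α_i) = c_i for every i, so c is indeed a codeword.


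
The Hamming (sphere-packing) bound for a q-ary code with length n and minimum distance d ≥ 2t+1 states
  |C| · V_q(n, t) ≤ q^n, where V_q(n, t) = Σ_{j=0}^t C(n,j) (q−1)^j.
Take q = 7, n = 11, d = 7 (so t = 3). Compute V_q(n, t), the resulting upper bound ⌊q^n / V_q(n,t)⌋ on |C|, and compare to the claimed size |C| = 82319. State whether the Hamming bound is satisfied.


V_q(n, t) = 37687, q^n = 1977326743, Hamming bound = 52467, |C| = 82319 > bound (violated).

Step 1: Compute V_q(n, t) = Σ_{j=0}^3 C(n, j) (q−1)^j.
  j = 0: C(11,0)·(6)^0 = 1·1 = 1.
  j = 1: C(11,1)·(6)^1 = 11·6 = 66.
  j = 2: C(11,2)·(6)^2 = 55·36 = 1980.
  j = 3: C(11,3)·(6)^3 = 165·216 = 35640.
  V_q(n, t) = 1 + 66 + 1980 + 35640 = 37687.
Step 2: q^n = 7^11 = 1977326743.
Step 3: Hamming bound ⌊q^n / V_q(n,t)⌋ = ⌊1977326743/37687⌋ = 52467.
Step 4: Compare |C| = 82319 to 52467: violated.
The claimed |C| lies above the Hamming bound, so no 7-ary code of length 11 with d ≥ 7 can have 82319 codewords.


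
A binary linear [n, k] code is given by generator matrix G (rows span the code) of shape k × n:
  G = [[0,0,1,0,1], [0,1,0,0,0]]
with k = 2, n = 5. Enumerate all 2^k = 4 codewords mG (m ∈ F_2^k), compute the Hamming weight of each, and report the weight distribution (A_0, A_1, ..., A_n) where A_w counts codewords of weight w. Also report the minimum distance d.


Weight distribution: A_0 = 1, A_1 = 1, A_2 = 1, A_3 = 1. Minimum distance d = 1.

Enumerate all 2^2 = 4 messages m ∈ F_2^2.
For each, compute codeword c = mG in F_2^5, then tally its weight.
  m = 00 → c = 00000, weight = 0.
  m = 10 → c = 00101, weight = 2.
  m = 01 → c = 01000, weight = 1.
  m = 11 → c = 01101, weight = 3.
Tally weights:
  weight 0: 1 codewords.
  weight 1: 1 codewords.
  weight 2: 1 codewords.
  weight 3: 1 codewords.
Minimum distance d = smallest w > 0 with A_w > 0 = 1.
Sanity: Σ A_w = 4 = 2^2 = 4 ✓.


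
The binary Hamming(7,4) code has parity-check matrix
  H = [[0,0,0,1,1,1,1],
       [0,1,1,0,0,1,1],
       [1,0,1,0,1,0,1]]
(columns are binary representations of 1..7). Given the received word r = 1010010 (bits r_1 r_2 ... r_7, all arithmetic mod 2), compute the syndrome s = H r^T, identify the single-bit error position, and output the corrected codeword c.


s = (1, 0, 0)^T, error position = 4, corrected codeword c = 1011010

Compute s = H r^T mod 2 one row at a time:
  s_1 = 0 + 0 + 1 + 0 = 1 ≡ 1 (mod 2).
  s_2 = 0 + 1 + 1 + 0 = 2 ≡ 0 (mod 2).
  s_3 = 1 + 1 + 0 + 0 = 2 ≡ 0 (mod 2).
s = (1, 0, 0)^T — this equals column 4 of H (binary 100), so error is at position 4.
Correct: flip bit 4 of r = 1010010 to get c = 1011010.


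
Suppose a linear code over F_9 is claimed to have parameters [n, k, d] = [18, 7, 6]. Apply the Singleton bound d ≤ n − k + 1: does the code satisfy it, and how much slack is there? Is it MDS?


Singleton RHS = n − k + 1 = 12, slack = 6, bound satisfied, not MDS.

Singleton bound: d ≤ n − k + 1.
Here n = 18, k = 7, so n − k + 1 = 12.
Given d = 6, check d ≤ 12: YES.
Slack = (n − k + 1) − d = 6.
The code is NOT MDS (slack = 6 > 0).
Description: the claimed parameters are [18, 7, 6]_9; such a code would be non-MDS.


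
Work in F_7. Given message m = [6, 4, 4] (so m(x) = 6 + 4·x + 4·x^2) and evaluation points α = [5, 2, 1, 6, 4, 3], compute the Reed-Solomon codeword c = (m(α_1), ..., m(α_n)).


c = [0, 2, 0, 6, 2, 5]

Message polynomial: m(x) = 6 + 4·x + 4·x^2 (mod 7).
For each evaluation point α_i, compute m(α_i) mod 7:
  α_1 = 5: Horner steps 4 → 3 → 0, so m(5) = 0.
  α_2 = 2: Horner steps 4 → 5 → 2, so m(2) = 2.
  α_3 = 1: Horner steps 4 → 1 → 0, so m(1) = 0.
  α_4 = 6: Horner steps 4 → 0 → 6, so m(6) = 6.
  α_5 = 4: Horner steps 4 → 6 → 2, so m(4) = 2.
  α_6 = 3: Horner steps 4 → 2 → 5, so m(3) = 5.
Codeword c = [0, 2, 0, 6, 2, 5] ∈ F_7^6.


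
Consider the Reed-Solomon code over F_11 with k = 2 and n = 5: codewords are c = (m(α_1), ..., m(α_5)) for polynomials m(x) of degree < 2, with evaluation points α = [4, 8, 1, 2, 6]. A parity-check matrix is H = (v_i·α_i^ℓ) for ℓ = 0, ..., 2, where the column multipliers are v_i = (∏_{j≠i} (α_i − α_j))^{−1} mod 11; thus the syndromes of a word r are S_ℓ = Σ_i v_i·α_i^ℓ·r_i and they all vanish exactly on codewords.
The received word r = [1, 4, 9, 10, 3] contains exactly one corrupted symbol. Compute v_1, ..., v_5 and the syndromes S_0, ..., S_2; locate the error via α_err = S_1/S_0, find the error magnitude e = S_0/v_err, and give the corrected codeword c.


S = (9, 6, 4), error at position 2, error magnitude e = 10, c = [1, 5, 9, 10, 3].

Step 1: column multipliers v_i = (∏_{j≠i}(α_i − α_j))^{−1} mod 11.
  i = 1 (α = 4): (4−8)(4−1)(4−2)(4−6) = (−4)·3·2·(−2) = 48 ≡ 4, so v_1 = 4^{−1} = 3 (mod 11).
  i = 2 (α = 8): (8−4)(8−1)(8−2)(8−6) = 4·7·6·2 = 336 ≡ 6, so v_2 = 6^{−1} = 2 (mod 11).
  i = 3 (α = 1): (1−4)(1−8)(1−2)(1−6) = (−3)·(−7)·(−1)·(−5) = 105 ≡ 6, so v_3 = 6^{−1} = 2 (mod 11).
  i = 4 (α = 2): (2−4)(2−8)(2−1)(2−6) = (−2)·(−6)·1·(−4) = −48 ≡ 7, so v_4 = 7^{−1} = 8 (mod 11).
  i = 5 (α = 6): (6−4)(6−8)(6−1)(6−2) = 2·(−2)·5·4 = −80 ≡ 8, so v_5 = 8^{−1} = 7 (mod 11).
  v = [3, 2, 2, 8, 7].
Step 2: syndromes of r = [1, 4, 9, 10, 3] (all sums mod 11).
  S_0 = Σ v_i r_i = 3·1 + 2·4 + 2·9 + 8·10 + 7·3 = 130 ≡ 9.
  S_1 = Σ v_i α_i r_i = 3·4·1 + 2·8·4 + 2·1·9 + 8·2·10 + 7·6·3 = 380 ≡ 6.
  α_i^2 mod 11 = [5, 9, 1, 4, 3].
  S_2 = Σ v_i α_i^2 r_i = 3·5·1 + 2·9·4 + 2·1·9 + 8·4·10 + 7·3·3 = 488 ≡ 4.
  S = (9, 6, 4) ≠ 0, so r is not a codeword (an error is present).
Step 3: locate the error. For a single error e at position i, S_ℓ = v_i·e·α_i^ℓ, so α_err = S_1/S_0.
  S_0^{−1} = 9^{−1} = 5 (mod 11), so α_err = 6·5 = 30 ≡ 8 = α_2. Error position i = 2.
  Consistency check: S_2/S_1 = 4·2 = 8 ≡ 8 = α_err ✓ (single-error assumption holds).
Step 4: error magnitude e = S_0/v_2 = S_0·∏_{j≠2}(α_2 − α_j) = 9·6 = 54 ≡ 10 (mod 11).
Step 5: correct position 2: c_2 = r_2 − e = 4 − 10 ≡ 5 (mod 11). Hence c = [1, 5, 9, 10, 3].
  Check: interpolating c through the α_i gives m(x) = 8 + 1·x (degree < 2) with m(α_i) = c_i for every i, so c is indeed a codeword.


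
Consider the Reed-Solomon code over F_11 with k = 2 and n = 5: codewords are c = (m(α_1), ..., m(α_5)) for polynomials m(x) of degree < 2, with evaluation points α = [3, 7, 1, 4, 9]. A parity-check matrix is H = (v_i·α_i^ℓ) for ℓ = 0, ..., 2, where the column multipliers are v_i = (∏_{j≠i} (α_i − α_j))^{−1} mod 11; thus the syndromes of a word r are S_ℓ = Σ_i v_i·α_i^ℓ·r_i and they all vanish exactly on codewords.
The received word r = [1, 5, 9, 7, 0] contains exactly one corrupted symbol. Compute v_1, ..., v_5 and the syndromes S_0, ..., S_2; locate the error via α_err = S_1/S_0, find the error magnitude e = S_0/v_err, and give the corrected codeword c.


S = (9, 5, 4), error at position 1, error magnitude e = 8, c = [4, 5, 9, 7, 0].

Step 1: column multipliers v_i = (∏_{j≠i}(α_i − α_j))^{−1} mod 11.
  i = 1 (α = 3): (3−7)(3−1)(3−4)(3−9) = (−4)·2·(−1)·(−6) = −48 ≡ 7, so v_1 = 7^{−1} = 8 (mod 11).
  i = 2 (α = 7): (7−3)(7−1)(7−4)(7−9) = 4·6·3·(−2) = −144 ≡ 10, so v_2 = 10^{−1} = 10 (mod 11).
  i = 3 (α = 1): (1−3)(1−7)(1−4)(1−9) = (−2)·(−6)·(−3)·(−8) = 288 ≡ 2, so v_3 = 2^{−1} = 6 (mod 11).
  i = 4 (α = 4): (4−3)(4−7)(4−1)(4−9) = 1·(−3)·3·(−5) = 45 ≡ 1, so v_4 = 1^{−1} = 1 (mod 11).
  i = 5 (α = 9): (9−3)(9−7)(9−1)(9−4) = 6·2·8·5 = 480 ≡ 7, so v_5 = 7^{−1} = 8 (mod 11).
  v = [8, 10, 6, 1, 8].
Step 2: syndromes of r = [1, 5, 9, 7, 0] (all sums mod 11).
  S_0 = Σ v_i r_i = 8·1 + 10·5 + 6·9 + 1·7 + 8·0 = 119 ≡ 9.
  S_1 = Σ v_i α_i r_i = 8·3·1 + 10·7·5 + 6·1·9 + 1·4·7 + 8·9·0 = 456 ≡ 5.
  α_i^2 mod 11 = [9, 5, 1, 5, 4].
  S_2 = Σ v_i α_i^2 r_i = 8·9·1 + 10·5·5 + 6·1·9 + 1·5·7 + 8·4·0 = 411 ≡ 4.
  S = (9, 5, 4) ≠ 0, so r is not a codeword (an error is present).
Step 3: locate the error. For a single error e at position i, S_ℓ = v_i·e·α_i^ℓ, so α_err = S_1/S_0.
  S_0^{−1} = 9^{−1} = 5 (mod 11), so α_err = 5·5 = 25 ≡ 3 = α_1. Error position i = 1.
  Consistency check: S_2/S_1 = 4·9 = 36 ≡ 3 = α_err ✓ (single-error assumption holds).
Step 4: error magnitude e = S_0/v_1 = S_0·∏_{j≠1}(α_1 − α_j) = 9·7 = 63 ≡ 8 (mod 11).
Step 5: correct position 1: c_1 = r_1 − e = 1 − 8 ≡ 4 (mod 11). Hence c = [4, 5, 9, 7, 0].
  Check: interpolating c through the α_i gives m(x) = 6 + 3·x (degree < 2) with m(α_i) = c_i for every i, so c is indeed a codeword.


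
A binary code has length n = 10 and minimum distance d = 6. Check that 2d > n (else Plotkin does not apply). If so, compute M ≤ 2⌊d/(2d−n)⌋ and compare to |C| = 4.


Plotkin bound M ≤ 6; given |C| = 4 ≤ bound (satisfied).

Check applicability: 2d = 12, n = 10.
2d − n = 2 > 0, so Plotkin applies.
Compute d/(2d−n) = 6/2 ≈ 3.0000.
⌊d/(2d−n)⌋ = 3.
Plotkin bound: M ≤ 2·3 = 6.
Given |C| = 4, check: satisfied.
This |C| is below the Plotkin bound.


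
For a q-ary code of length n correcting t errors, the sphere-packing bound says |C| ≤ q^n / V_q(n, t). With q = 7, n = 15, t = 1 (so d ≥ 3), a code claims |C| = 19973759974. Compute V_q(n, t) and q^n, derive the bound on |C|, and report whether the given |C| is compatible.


V_q(n, t) = 91, q^n = 4747561509943, Hamming bound = 52171005603, |C| = 19973759974 ≤ bound (satisfied).

Step 1: Compute V_q(n, t) = Σ_{j=0}^1 C(n, j) (q−1)^j.
  j = 0: C(15,0)·(6)^0 = 1·1 = 1.
  j = 1: C(15,1)·(6)^1 = 15·6 = 90.
  V_q(n, t) = 1 + 90 = 91.
Step 2: q^n = 7^15 = 4747561509943.
Step 3: Hamming bound ⌊q^n / V_q(n,t)⌋ = ⌊4747561509943/91⌋ = 52171005603.
Step 4: Compare |C| = 19973759974 to 52171005603: satisfied.
The claimed |C| lies below the Hamming bound.


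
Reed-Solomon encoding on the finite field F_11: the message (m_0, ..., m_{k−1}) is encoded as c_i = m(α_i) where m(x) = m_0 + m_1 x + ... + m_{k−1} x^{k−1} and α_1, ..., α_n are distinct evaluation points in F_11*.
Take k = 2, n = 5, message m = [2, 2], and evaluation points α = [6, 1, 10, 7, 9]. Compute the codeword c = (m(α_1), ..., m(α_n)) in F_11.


c = [3, 4, 0, 5, 9]

Message polynomial: m(x) = 2 + 2·x (mod 11).
For each evaluation point α_i, compute m(α_i) mod 11:
  α_1 = 6: Horner steps 2 → 3, so m(6) = 3.
  α_2 = 1: Horner steps 2 → 4, so m(1) = 4.
  α_3 = 10: Horner steps 2 → 0, so m(10) = 0.
  α_4 = 7: Horner steps 2 → 5, so m(7) = 5.
  α_5 = 9: Horner steps 2 → 9, so m(9) = 9.
Codeword c = [3, 4, 0, 5, 9] ∈ F_11^5.


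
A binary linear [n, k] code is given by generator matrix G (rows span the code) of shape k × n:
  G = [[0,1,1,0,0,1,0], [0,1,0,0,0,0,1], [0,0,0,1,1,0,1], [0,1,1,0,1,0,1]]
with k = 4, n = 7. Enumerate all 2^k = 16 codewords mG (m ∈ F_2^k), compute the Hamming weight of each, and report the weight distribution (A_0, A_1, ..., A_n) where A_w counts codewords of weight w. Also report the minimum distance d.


Weight distribution: A_0 = 1, A_2 = 3, A_3 = 8, A_4 = 3, A_6 = 1. Minimum distance d = 2.

Enumerate all 2^4 = 16 messages m ∈ F_2^4.
For each, compute codeword c = mG in F_2^7, then tally its weight.
  m = 0000 → c = 0000000, weight = 0.
  m = 1000 → c = 0110010, weight = 3.
  m = 0100 → c = 0100001, weight = 2.
  m = 1100 → c = 0010011, weight = 3.
  m = 0010 → c = 0001101, weight = 3.
  m = 1010 → c = 0111111, weight = 6.
  m = 0110 → c = 0101100, weight = 3.
  m = 1110 → c = 0011110, weight = 4.
  m = 0001 → c = 0110101, weight = 4.
  m = 1001 → c = 0000111, weight = 3.
  m = 0101 → c = 0010100, weight = 2.
  m = 1101 → c = 0100110, weight = 3.
  m = 0011 → c = 0111000, weight = 3.
  m = 1011 → c = 0001010, weight = 2.
  m = 0111 → c = 0011001, weight = 3.
  m = 1111 → c = 0101011, weight = 4.
Tally weights:
  weight 0: 1 codewords.
  weight 2: 3 codewords.
  weight 3: 8 codewords.
  weight 4: 3 codewords.
  weight 6: 1 codewords.
Minimum distance d = smallest w > 0 with A_w > 0 = 2.
Sanity: Σ A_w = 16 = 2^4 = 16 ✓.
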